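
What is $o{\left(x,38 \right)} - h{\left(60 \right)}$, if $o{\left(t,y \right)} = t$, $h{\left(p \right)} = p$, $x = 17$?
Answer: $-43$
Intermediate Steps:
$o{\left(x,38 \right)} - h{\left(60 \right)} = 17 - 60 = -43$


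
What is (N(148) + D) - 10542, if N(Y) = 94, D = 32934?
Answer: 22486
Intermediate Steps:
(N(148) + D) - 10542 = (94 + 32934) - 10542 = 33028 - 10542 = 22486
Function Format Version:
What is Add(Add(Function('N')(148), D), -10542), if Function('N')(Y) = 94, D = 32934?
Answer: 22486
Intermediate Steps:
Add(Add(Function('N')(148), D), -10542) = Add(Add(94, 32934), -10542) = Add(33028, -10542) = 22486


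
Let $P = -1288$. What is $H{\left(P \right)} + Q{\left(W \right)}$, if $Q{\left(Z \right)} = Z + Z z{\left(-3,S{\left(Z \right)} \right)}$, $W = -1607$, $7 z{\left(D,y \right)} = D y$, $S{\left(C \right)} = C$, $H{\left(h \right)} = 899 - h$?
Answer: $- \frac{7743287}{7} \approx -1.1062 \cdot 10^{6}$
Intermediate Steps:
$z{\left(D,y \right)} = \frac{D y}{7}$
$Q{\left(Z \right)} = Z - \frac{3 Z^{2}}{7}$ ($Q{\left(Z \right)} = Z + Z \frac{1}{7} \left(-3\right) Z = Z + Z \left(- \frac{3 Z}{7}\right) = Z - \frac{3 Z^{2}}{7}$)
$H{\left(P \right)} + Q{\left(W \right)} = \left(899 - -1288\right) + \frac{1}{7} \left(-1607\right) \left(7 - -4821\right) = \left(899 + 1288\right) + \frac{1}{7} \left(-1607\right) \left(7 + 4821\right) = 2187 + \frac{1}{7} \left(-1607\right) 4828 = 2187 - \frac{7758596}{7} = - \frac{7743287}{7}$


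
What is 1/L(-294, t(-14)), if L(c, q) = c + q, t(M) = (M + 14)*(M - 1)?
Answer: -1/294 ≈ -0.0034014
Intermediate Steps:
t(M) = (-1 + M)*(14 + M) (t(M) = (14 + M)*(-1 + M) = (-1 + M)*(14 + M))
1/L(-294, t(-14)) = 1/(-294 + (-14 + (-14)² + 13*(-14))) = 1/(-294 + (-14 + 196 - 182)) = 1/(-294 + 0) = 1/(-294) = -1/294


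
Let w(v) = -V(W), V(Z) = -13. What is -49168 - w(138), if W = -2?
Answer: -49181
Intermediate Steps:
w(v) = 13 (w(v) = -1*(-13) = 13)
-49168 - w(138) = -49168 - 1*13 = -49168 - 13 = -49181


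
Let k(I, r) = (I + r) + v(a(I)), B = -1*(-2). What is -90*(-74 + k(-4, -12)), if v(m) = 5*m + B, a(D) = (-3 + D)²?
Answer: -14130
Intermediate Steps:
B = 2
v(m) = 2 + 5*m (v(m) = 5*m + 2 = 2 + 5*m)
k(I, r) = 2 + I + r + 5*(-3 + I)² (k(I, r) = (I + r) + (2 + 5*(-3 + I)²) = 2 + I + r + 5*(-3 + I)²)
-90*(-74 + k(-4, -12)) = -90*(-74 + (2 - 4 - 12 + 5*(-3 - 4)²)) = -90*(-74 + (2 - 4 - 12 + 5*(-7)²)) = -90*(-74 + (2 - 4 - 12 + 5*49)) = -90*(-74 + (2 - 4 - 12 + 245)) = -90*(-74 + 231) = -90*157 = -14130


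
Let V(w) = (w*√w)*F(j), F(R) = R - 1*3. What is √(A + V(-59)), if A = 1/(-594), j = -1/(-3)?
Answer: √(-66 + 6168096*I*√59)/198 ≈ 24.581 + 24.582*I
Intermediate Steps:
j = ⅓ (j = -1*(-⅓) = ⅓ ≈ 0.33333)
F(R) = -3 + R (F(R) = R - 3 = -3 + R)
V(w) = -8*w^(3/2)/3 (V(w) = (w*√w)*(-3 + ⅓) = w^(3/2)*(-8/3) = -8*w^(3/2)/3)
A = -1/594 ≈ -0.0016835
√(A + V(-59)) = √(-1/594 - (-472)*I*√59/3) = √(-1/594 + 472*I*√59/3)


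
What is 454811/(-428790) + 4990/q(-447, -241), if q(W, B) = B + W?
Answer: -613143017/73751880 ≈ -8.3136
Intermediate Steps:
454811/(-428790) + 4990/q(-447, -241) = 454811/(-428790) + 4990/(-241 - 447) = 454811*(-1/428790) + 4990/(-688) = -454811/428790 + 4990*(-1/688) = -454811/428790 - 2495/344 = -613143017/73751880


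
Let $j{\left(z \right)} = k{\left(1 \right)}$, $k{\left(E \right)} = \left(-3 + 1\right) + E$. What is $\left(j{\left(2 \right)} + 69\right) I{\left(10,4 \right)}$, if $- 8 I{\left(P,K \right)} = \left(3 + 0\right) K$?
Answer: $-102$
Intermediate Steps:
$k{\left(E \right)} = -2 + E$
$j{\left(z \right)} = -1$ ($j{\left(z \right)} = -2 + 1 = -1$)
$I{\left(P,K \right)} = - \frac{3 K}{8}$ ($I{\left(P,K \right)} = - \frac{\left(3 + 0\right) K}{8} = - \frac{3 K}{8}$)
$\left(j{\left(2 \right)} + 69\right) I{\left(10,4 \right)} = \left(-1 + 69\right) \left(\left(- \frac{3}{8}\right) 4\right) = 68 \left(- \frac{3}{2}\right) = -102$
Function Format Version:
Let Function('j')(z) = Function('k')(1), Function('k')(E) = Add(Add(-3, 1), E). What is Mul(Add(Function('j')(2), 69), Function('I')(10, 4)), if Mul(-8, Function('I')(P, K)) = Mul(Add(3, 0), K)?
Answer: -102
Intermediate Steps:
Function('k')(E) = Add(-2, E)
Function('j')(z) = -1 (Function('j')(z) = Add(-2, 1) = -1)
Function('I')(P, K) = Mul(Rational(-3, 8), K) (Function('I')(P, K) = Mul(Rational(-1, 8), Mul(Add(3, 0), K)) = Mul(Rational(-1, 8), Mul(3, K)) = Mul(Rational(-3, 8), K))
Mul(Add(Function('j')(2), 69), Function('I')(10, 4)) = Mul(Add(-1, 69), Mul(Rational(-3, 8), 4)) = Mul(68, Rational(-3, 2)) = -102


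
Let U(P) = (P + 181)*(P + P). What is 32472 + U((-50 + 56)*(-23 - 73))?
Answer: 487512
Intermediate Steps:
U(P) = 2*P*(181 + P) (U(P) = (181 + P)*(2*P) = 2*P*(181 + P))
32472 + U((-50 + 56)*(-23 - 73)) = 32472 + 2*((-50 + 56)*(-23 - 73))*(181 + (-50 + 56)*(-23 - 73)) = 32472 + 2*(6*(-96))*(181 + 6*(-96)) = 32472 + 2*(-576)*(181 - 576) = 32472 + 2*(-576)*(-395) = 32472 + 455040 = 487512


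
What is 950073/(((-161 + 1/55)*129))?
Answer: -17418005/380722 ≈ -45.750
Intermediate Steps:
950073/(((-161 + 1/55)*129)) = 950073/((-8854/55*129)) = 950073/(-1142166/55) = 950073*(-55/1142166) = -17418005/380722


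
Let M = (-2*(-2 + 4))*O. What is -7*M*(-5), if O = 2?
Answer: -280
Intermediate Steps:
M = -8 (M = -2*(-2 + 4)*2 = -2*2*2 = -4*2 = -8)
-7*M*(-5) = -7*(-8)*(-5) = 56*(-5) = -280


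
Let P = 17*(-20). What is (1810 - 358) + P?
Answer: 1112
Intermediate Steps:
P = -340
(1810 - 358) + P = (1810 - 358) - 340 = 1452 - 340 = 1112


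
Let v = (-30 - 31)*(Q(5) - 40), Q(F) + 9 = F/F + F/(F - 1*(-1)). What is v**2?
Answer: 298011169/36 ≈ 8.2781e+6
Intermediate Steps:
Q(F) = -8 + F/(1 + F) (Q(F) = -9 + (F/F + F/(F - 1*(-1))) = -9 + (1 + F/(F + 1)) = -9 + (1 + F/(1 + F)) = -8 + F/(1 + F))
v = 17263/6 (v = (-30 - 31)*((-8 - 7*5)/(1 + 5) - 40) = -61*((-8 - 35)/6 - 40) = -61*((1/6)*(-43) - 40) = -61*(-43/6 - 40) = -61*(-283/6) = 17263/6 ≈ 2877.2)
v**2 = (17263/6)**2 = 298011169/36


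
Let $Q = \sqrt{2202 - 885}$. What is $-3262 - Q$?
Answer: $-3262 - \sqrt{1317} \approx -3298.3$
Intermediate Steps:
$Q = \sqrt{1317} \approx 36.29$
$-3262 - Q = -3262 - \sqrt{1317}$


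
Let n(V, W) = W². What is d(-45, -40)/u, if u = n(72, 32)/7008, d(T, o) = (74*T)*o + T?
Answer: 29160945/32 ≈ 9.1128e+5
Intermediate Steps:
d(T, o) = T + 74*T*o (d(T, o) = 74*T*o + T = T + 74*T*o)
u = 32/219 (u = 32²/7008 = 1024*(1/7008) = 32/219 ≈ 0.14612)
d(-45, -40)/u = (-45*(1 + 74*(-40)))/(32/219) = -45*(1 - 2960)*(219/32) = -45*(-2959)*(219/32) = 133155*(219/32) = 29160945/32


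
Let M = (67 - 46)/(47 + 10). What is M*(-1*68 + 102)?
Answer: 238/19 ≈ 12.526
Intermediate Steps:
M = 7/19 (M = 21/57 = 21*(1/57) = 7/19 ≈ 0.36842)
M*(-1*68 + 102) = 7*(-1*68 + 102)/19 = 7*(-68 + 102)/19 = (7/19)*34 = 238/19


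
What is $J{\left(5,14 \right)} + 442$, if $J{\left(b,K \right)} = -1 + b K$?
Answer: $511$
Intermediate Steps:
$J{\left(b,K \right)} = -1 + K b$
$J{\left(5,14 \right)} + 442 = \left(-1 + 14 \cdot 5\right) + 442 = \left(-1 + 70\right) + 442 = 69 + 442 = 511$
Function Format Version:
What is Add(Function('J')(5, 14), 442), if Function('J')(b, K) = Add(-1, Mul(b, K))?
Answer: 511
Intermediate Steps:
Function('J')(b, K) = Add(-1, Mul(K, b))
Add(Function('J')(5, 14), 442) = Add(Add(-1, Mul(14, 5)), 442) = Add(Add(-1, 70), 442) = Add(69, 442) = 511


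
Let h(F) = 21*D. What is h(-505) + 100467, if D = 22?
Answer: 100929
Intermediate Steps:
h(F) = 462 (h(F) = 21*22 = 462)
h(-505) + 100467 = 462 + 100467 = 100929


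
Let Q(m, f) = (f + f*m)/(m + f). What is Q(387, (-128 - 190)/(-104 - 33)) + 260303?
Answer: 4627968165/17779 ≈ 2.6031e+5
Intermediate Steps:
Q(m, f) = (f + f*m)/(f + m)
Q(387, (-128 - 190)/(-104 - 33)) + 260303 = ((-128 - 190)/(-104 - 33))*(1 + 387)/((-128 - 190)/(-104 - 33) + 387) + 260303 = -318/(-137)*388/(-318/(-137) + 387) + 260303 = -318*(-1/137)*388/(-318*(-1/137) + 387) + 260303 = (318/137)*388/(318/137 + 387) + 260303 = (318/137)*388/(53337/137) + 260303 = (318/137)*(137/53337)*388 + 260303 = 41128/17779 + 260303 = 4627968165/17779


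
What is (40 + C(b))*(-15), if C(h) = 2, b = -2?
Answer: -630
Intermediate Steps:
(40 + C(b))*(-15) = (40 + 2)*(-15) = 42*(-15) = -630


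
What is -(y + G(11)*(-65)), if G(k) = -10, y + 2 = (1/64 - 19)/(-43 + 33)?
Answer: -83187/128 ≈ -649.90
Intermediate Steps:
y = -13/128 (y = -2 + (1/64 - 19)/(-43 + 33) = -2 + (1/64 - 19)/(-10) = -2 - 1215/64*(-⅒) = -2 + 243/128 = -13/128 ≈ -0.10156)
-(y + G(11)*(-65)) = -(-13/128 - 10*(-65)) = -(-13/128 + 650) = -1*83187/128 = -83187/128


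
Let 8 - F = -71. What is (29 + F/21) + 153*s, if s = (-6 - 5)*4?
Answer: -140684/21 ≈ -6699.2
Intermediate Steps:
F = 79 (F = 8 - 1*(-71) = 8 + 71 = 79)
s = -44 (s = -11*4 = -44)
(29 + F/21) + 153*s = (29 + 79/21) + 153*(-44) = (29 + 79*(1/21)) - 6732 = (29 + 79/21) - 6732 = 688/21 - 6732 = -140684/21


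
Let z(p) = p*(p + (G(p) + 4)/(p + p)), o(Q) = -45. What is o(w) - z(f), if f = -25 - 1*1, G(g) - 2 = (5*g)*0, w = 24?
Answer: -724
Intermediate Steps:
G(g) = 2 (G(g) = 2 + (5*g)*0 = 2 + 0 = 2)
f = -26 (f = -25 - 1 = -26)
z(p) = p*(p + 3/p) (z(p) = p*(p + (2 + 4)/(p + p)) = p*(p + 6/((2*p))) = p*(p + 6*(1/(2*p))) = p*(p + 3/p))
o(w) - z(f) = -45 - (3 + (-26)²) = -45 - (3 + 676) = -45 - 1*679 = -45 - 679 = -724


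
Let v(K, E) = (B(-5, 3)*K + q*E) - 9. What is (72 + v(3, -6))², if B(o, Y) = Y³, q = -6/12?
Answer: 21609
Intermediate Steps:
q = -½ (q = -6*1/12 = -½ ≈ -0.50000)
v(K, E) = -9 + 27*K - E/2 (v(K, E) = (3³*K - E/2) - 9 = (27*K - E/2) - 9 = -9 + 27*K - E/2)
(72 + v(3, -6))² = (72 + (-9 + 27*3 - ½*(-6)))² = (72 + (-9 + 81 + 3))² = (72 + 75)² = 147² = 21609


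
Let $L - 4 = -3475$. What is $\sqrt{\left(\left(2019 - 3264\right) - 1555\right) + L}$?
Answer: $i \sqrt{6271} \approx 79.19 i$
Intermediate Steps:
$L = -3471$ ($L = 4 - 3475 = -3471$)
$\sqrt{\left(\left(2019 - 3264\right) - 1555\right) + L} = \sqrt{\left(\left(2019 - 3264\right) - 1555\right) - 3471} = \sqrt{\left(-1245 - 1555\right) - 3471} = \sqrt{-2800 - 3471} = \sqrt{-6271} = i \sqrt{6271}$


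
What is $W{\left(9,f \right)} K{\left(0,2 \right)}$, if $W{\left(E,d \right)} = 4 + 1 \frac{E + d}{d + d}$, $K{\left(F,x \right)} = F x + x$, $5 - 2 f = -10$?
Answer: $\frac{51}{5} \approx 10.2$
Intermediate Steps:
$f = \frac{15}{2}$ ($f = \frac{5}{2} - -5 = \frac{5}{2} + 5 = \frac{15}{2} \approx 7.5$)
$K{\left(F,x \right)} = x + F x$
$W{\left(E,d \right)} = 4 + \frac{E + d}{2 d}$ ($W{\left(E,d \right)} = 4 + 1 \frac{E + d}{2 d} = 4 + \frac{E + d}{2 d}$)
$W{\left(9,f \right)} K{\left(0,2 \right)} = \frac{9 + 9 \cdot \frac{15}{2}}{2 \cdot \frac{15}{2}} \cdot 2 \left(1 + 0\right) = \frac{1}{2} \cdot \frac{2}{15} \left(9 + \frac{135}{2}\right) 2 \cdot 1 = \frac{1}{2} \cdot \frac{2}{15} \cdot \frac{153}{2} \cdot 2 = \frac{51}{10} \cdot 2 = \frac{51}{5}$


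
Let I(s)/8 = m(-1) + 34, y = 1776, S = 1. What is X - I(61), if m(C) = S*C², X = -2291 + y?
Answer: -795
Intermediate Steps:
X = -515 (X = -2291 + 1776 = -515)
m(C) = C² (m(C) = 1*C² = C²)
I(s) = 280 (I(s) = 8*((-1)² + 34) = 8*(1 + 34) = 8*35 = 280)
X - I(61) = -515 - 1*280 = -515 - 280 = -795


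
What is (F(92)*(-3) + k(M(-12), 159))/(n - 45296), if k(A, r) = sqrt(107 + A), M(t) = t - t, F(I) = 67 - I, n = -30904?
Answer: -1/1016 - sqrt(107)/76200 ≈ -0.0011200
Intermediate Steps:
M(t) = 0
(F(92)*(-3) + k(M(-12), 159))/(n - 45296) = ((67 - 1*92)*(-3) + sqrt(107 + 0))/(-30904 - 45296) = ((67 - 92)*(-3) + sqrt(107))/(-76200) = (-25*(-3) + sqrt(107))*(-1/76200) = (75 + sqrt(107))*(-1/76200) = -1/1016 - sqrt(107)/76200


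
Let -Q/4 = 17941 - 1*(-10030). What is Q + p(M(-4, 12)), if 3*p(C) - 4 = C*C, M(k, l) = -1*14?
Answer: -335452/3 ≈ -1.1182e+5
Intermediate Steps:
M(k, l) = -14
p(C) = 4/3 + C**2/3 (p(C) = 4/3 + (C*C)/3 = 4/3 + C**2/3)
Q = -111884 (Q = -4*(17941 - 1*(-10030)) = -4*(17941 + 10030) = -4*27971 = -111884)
Q + p(M(-4, 12)) = -111884 + (4/3 + (1/3)*(-14)**2) = -111884 + (4/3 + (1/3)*196) = -111884 + (4/3 + 196/3) = -111884 + 200/3 = -335452/3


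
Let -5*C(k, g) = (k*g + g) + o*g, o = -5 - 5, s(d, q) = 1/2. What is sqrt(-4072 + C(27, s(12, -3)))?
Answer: I*sqrt(101845)/5 ≈ 63.826*I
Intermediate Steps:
s(d, q) = 1/2
o = -10
C(k, g) = 9*g/5 - g*k/5 (C(k, g) = -((k*g + g) - 10*g)/5 = -((g*k + g) - 10*g)/5 = -((g + g*k) - 10*g)/5 = -(-9*g + g*k)/5 = 9*g/5 - g*k/5)
sqrt(-4072 + C(27, s(12, -3))) = sqrt(-4072 + (1/5)*(1/2)*(9 - 1*27)) = sqrt(-4072 + (1/5)*(1/2)*(9 - 27)) = sqrt(-4072 + (1/5)*(1/2)*(-18)) = sqrt(-4072 - 9/5) = sqrt(-20369/5) = I*sqrt(101845)/5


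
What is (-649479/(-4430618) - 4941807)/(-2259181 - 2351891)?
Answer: 7298419465749/6809966200832 ≈ 1.0717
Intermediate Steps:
(-649479/(-4430618) - 4941807)/(-2259181 - 2351891) = (-649479*(-1/4430618) - 4941807)/(-4611072) = (649479/4430618 - 4941807)*(-1/4611072) = -21895258397247/4430618*(-1/4611072) = 7298419465749/6809966200832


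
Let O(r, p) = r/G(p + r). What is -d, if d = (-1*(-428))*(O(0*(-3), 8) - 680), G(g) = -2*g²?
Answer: 291040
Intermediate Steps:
O(r, p) = -r/(2*(p + r)²) (O(r, p) = r/((-2*(p + r)²)) = r*(-1/(2*(p + r)²)) = -r/(2*(p + r)²))
d = -291040 (d = (-1*(-428))*(-0*(-3)/(2*(8 + 0*(-3))²) - 680) = 428*(-½*0/(8 + 0)² - 680) = 428*(-½*0/8² - 680) = 428*(-½*0*1/64 - 680) = 428*(0 - 680) = 428*(-680) = -291040)
-d = -1*(-291040) = 291040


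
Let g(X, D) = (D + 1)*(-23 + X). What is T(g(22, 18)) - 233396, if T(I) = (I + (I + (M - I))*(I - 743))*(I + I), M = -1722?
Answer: -50094906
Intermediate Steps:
g(X, D) = (1 + D)*(-23 + X)
T(I) = 2*I*(1279446 - 1721*I) (T(I) = (I + (I + (-1722 - I))*(I - 743))*(I + I) = (I - 1722*(-743 + I))*(2*I) = (I + (1279446 - 1722*I))*(2*I) = (1279446 - 1721*I)*(2*I) = 2*I*(1279446 - 1721*I))
T(g(22, 18)) - 233396 = 2*(-23 + 22 - 23*18 + 18*22)*(1279446 - 1721*(-23 + 22 - 23*18 + 18*22)) - 233396 = 2*(-23 + 22 - 414 + 396)*(1279446 - 1721*(-23 + 22 - 414 + 396)) - 233396 = 2*(-19)*(1279446 - 1721*(-19)) - 233396 = 2*(-19)*(1279446 + 32699) - 233396 = 2*(-19)*1312145 - 233396 = -49861510 - 233396 = -50094906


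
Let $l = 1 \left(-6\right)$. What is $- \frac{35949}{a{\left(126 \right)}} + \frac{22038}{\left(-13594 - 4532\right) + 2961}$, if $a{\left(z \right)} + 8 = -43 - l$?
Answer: $\frac{806185}{1011} \approx 797.41$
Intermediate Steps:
$l = -6$
$a{\left(z \right)} = -45$ ($a{\left(z \right)} = -8 - 37 = -45$)
$- \frac{35949}{a{\left(126 \right)}} + \frac{22038}{\left(-13594 - 4532\right) + 2961} = - \frac{35949}{-45} + \frac{22038}{\left(-13594 - 4532\right) + 2961} = \left(-35949\right) \left(- \frac{1}{45}\right) + \frac{22038}{-18126 + 2961} = \frac{11983}{15} + \frac{22038}{-15165} = \frac{11983}{15} + 22038 \left(- \frac{1}{15165}\right) = \frac{11983}{15} - \frac{7346}{5055} = \frac{806185}{1011}$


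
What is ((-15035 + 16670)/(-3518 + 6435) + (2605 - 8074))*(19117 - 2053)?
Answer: -272195338032/2917 ≈ -9.3313e+7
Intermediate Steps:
((-15035 + 16670)/(-3518 + 6435) + (2605 - 8074))*(19117 - 2053) = (1635/2917 - 5469)*17064 = -15951438/2917*17064 = -272195338032/2917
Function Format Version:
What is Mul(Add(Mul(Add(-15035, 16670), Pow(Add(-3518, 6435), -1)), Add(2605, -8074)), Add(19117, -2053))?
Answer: Rational(-272195338032, 2917) ≈ -9.3313e+7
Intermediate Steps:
Mul(Add(Mul(Add(-15035, 16670), Pow(Add(-3518, 6435), -1)), Add(2605, -8074)), Add(19117, -2053)) = Mul(Add(Mul(1635, Pow(2917, -1)), -5469), 17064) = Mul(Add(Mul(1635, Rational(1, 2917)), -5469), 17064) = Mul(Add(Rational(1635, 2917), -5469), 17064) = Mul(Rational(-15951438, 2917), 17064) = Rational(-272195338032, 2917)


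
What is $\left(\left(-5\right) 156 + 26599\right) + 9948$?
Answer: $35767$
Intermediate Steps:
$\left(\left(-5\right) 156 + 26599\right) + 9948 = \left(-780 + 26599\right) + 9948 = 25819 + 9948 = 35767$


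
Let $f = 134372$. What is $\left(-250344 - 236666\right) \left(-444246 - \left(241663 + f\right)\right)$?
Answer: $399485049810$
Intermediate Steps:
$\left(-250344 - 236666\right) \left(-444246 - \left(241663 + f\right)\right) = \left(-250344 - 236666\right) \left(-444246 - 376035\right) = - 487010 \left(-444246 - 376035\right) = \left(-487010\right) \left(-820281\right) = 399485049810$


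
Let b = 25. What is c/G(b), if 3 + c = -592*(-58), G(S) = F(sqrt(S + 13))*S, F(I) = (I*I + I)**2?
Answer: 70473/68450 - 1807*sqrt(38)/34225 ≈ 0.70409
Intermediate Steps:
F(I) = (I + I**2)**2 (F(I) = (I**2 + I)**2 = (I + I**2)**2)
G(S) = S*(1 + sqrt(13 + S))**2*(13 + S) (G(S) = ((sqrt(S + 13))**2*(1 + sqrt(S + 13))**2)*S = ((sqrt(13 + S))**2*(1 + sqrt(13 + S))**2)*S = ((13 + S)*(1 + sqrt(13 + S))**2)*S = ((1 + sqrt(13 + S))**2*(13 + S))*S = S*(1 + sqrt(13 + S))**2*(13 + S))
c = 34333 (c = -3 - 592*(-58) = -3 + 34336 = 34333)
c/G(b) = 34333/((25*(1 + sqrt(13 + 25))**2*(13 + 25))) = 34333/((25*(1 + sqrt(38))**2*38)) = 34333/((950*(1 + sqrt(38))**2)) = 34333*(1/(950*(1 + sqrt(38))**2)) = 1807/(50*(1 + sqrt(38))**2)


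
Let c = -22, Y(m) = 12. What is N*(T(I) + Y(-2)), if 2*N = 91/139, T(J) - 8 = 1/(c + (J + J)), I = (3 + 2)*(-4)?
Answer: 112749/17236 ≈ 6.5415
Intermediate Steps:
I = -20 (I = 5*(-4) = -20)
T(J) = 8 + 1/(-22 + 2*J) (T(J) = 8 + 1/(-22 + (J + J)) = 8 + 1/(-22 + 2*J))
N = 91/278 (N = (91/139)/2 = (91*(1/139))/2 = (½)*(91/139) = 91/278 ≈ 0.32734)
N*(T(I) + Y(-2)) = 91*((-175 + 16*(-20))/(2*(-11 - 20)) + 12)/278 = 91*((½)*(-175 - 320)/(-31) + 12)/278 = 91*((½)*(-1/31)*(-495) + 12)/278 = 91*(495/62 + 12)/278 = (91/278)*(1239/62) = 112749/17236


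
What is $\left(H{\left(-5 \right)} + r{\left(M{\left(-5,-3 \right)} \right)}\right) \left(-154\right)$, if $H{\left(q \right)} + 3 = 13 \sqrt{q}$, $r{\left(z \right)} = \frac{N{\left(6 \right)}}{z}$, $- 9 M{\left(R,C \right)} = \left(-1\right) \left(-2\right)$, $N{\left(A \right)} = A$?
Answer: $4620 - 2002 i \sqrt{5} \approx 4620.0 - 4476.6 i$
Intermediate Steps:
$M{\left(R,C \right)} = - \frac{2}{9}$ ($M{\left(R,C \right)} = - \frac{\left(-1\right) \left(-2\right)}{9} = \left(- \frac{1}{9}\right) 2 = - \frac{2}{9}$)
$r{\left(z \right)} = \frac{6}{z}$
$H{\left(q \right)} = -3 + 13 \sqrt{q}$
$\left(H{\left(-5 \right)} + r{\left(M{\left(-5,-3 \right)} \right)}\right) \left(-154\right) = \left(\left(-3 + 13 \sqrt{-5}\right) + \frac{6}{- \frac{2}{9}}\right) \left(-154\right) = \left(\left(-3 + 13 i \sqrt{5}\right) + 6 \left(- \frac{9}{2}\right)\right) \left(-154\right) = \left(\left(-3 + 13 i \sqrt{5}\right) - 27\right) \left(-154\right) = \left(-30 + 13 i \sqrt{5}\right) \left(-154\right) = 4620 - 2002 i \sqrt{5}$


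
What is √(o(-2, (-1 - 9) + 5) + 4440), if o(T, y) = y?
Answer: √4435 ≈ 66.596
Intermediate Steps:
√(o(-2, (-1 - 9) + 5) + 4440) = √(((-1 - 9) + 5) + 4440) = √((-10 + 5) + 4440) = √(-5 + 4440) = √4435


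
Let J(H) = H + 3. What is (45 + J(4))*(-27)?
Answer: -1404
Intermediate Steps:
J(H) = 3 + H
(45 + J(4))*(-27) = (45 + (3 + 4))*(-27) = (45 + 7)*(-27) = 52*(-27) = -1404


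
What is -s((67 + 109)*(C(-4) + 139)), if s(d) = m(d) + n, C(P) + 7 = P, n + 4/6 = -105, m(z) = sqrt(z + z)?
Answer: 317/3 - 64*sqrt(11) ≈ -106.60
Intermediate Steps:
m(z) = sqrt(2)*sqrt(z) (m(z) = sqrt(2*z) = sqrt(2)*sqrt(z))
n = -317/3 (n = -2/3 - 105 = -317/3 ≈ -105.67)
C(P) = -7 + P
s(d) = -317/3 + sqrt(2)*sqrt(d) (s(d) = sqrt(2)*sqrt(d) - 317/3 = -317/3 + sqrt(2)*sqrt(d))
-s((67 + 109)*(C(-4) + 139)) = -(-317/3 + sqrt(2)*sqrt((67 + 109)*((-7 - 4) + 139))) = -(-317/3 + sqrt(2)*sqrt(176*(-11 + 139))) = -(-317/3 + sqrt(2)*sqrt(176*128)) = -(-317/3 + sqrt(2)*sqrt(22528)) = -(-317/3 + sqrt(2)*(32*sqrt(22))) = -(-317/3 + 64*sqrt(11)) = 317/3 - 64*sqrt(11)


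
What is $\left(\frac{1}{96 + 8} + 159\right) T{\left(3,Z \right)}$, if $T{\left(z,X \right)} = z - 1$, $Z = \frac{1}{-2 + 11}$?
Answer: $\frac{16537}{52} \approx 318.02$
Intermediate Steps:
$Z = \frac{1}{9} \approx 0.11111$
$T{\left(z,X \right)} = -1 + z$ ($T{\left(z,X \right)} = z - 1 = -1 + z$)
$\left(\frac{1}{96 + 8} + 159\right) T{\left(3,Z \right)} = \left(\frac{1}{96 + 8} + 159\right) \left(-1 + 3\right) = \left(\frac{1}{104} + 159\right) 2 = \frac{16537}{104} \cdot 2 = \frac{16537}{52}$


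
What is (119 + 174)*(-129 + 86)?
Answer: -12599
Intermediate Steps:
(119 + 174)*(-129 + 86) = 293*(-43) = -12599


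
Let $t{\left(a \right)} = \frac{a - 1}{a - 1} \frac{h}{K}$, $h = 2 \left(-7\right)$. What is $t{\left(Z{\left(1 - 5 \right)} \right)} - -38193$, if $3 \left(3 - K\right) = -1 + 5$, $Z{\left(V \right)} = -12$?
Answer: $\frac{190923}{5} \approx 38185.0$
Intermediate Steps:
$h = -14$
$K = \frac{5}{3}$ ($K = 3 - \frac{-1 + 5}{3} = 3 - \frac{4}{3} = \frac{5}{3} \approx 1.6667$)
$t{\left(a \right)} = - \frac{42}{5}$ ($t{\left(a \right)} = \frac{a - 1}{a - 1} \left(- \frac{14}{\frac{5}{3}}\right) = \frac{-1 + a}{-1 + a} \left(\left(-14\right) \frac{3}{5}\right) = 1 \left(- \frac{42}{5}\right) = - \frac{42}{5}$)
$t{\left(Z{\left(1 - 5 \right)} \right)} - -38193 = - \frac{42}{5} - -38193 = - \frac{42}{5} + 38193 = \frac{190923}{5}$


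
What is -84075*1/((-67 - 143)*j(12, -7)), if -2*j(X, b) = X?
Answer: -5605/84 ≈ -66.726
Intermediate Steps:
j(X, b) = -X/2
-84075*1/((-67 - 143)*j(12, -7)) = -84075*(-1/(6*(-67 - 143))) = -84075/((-210*(-6))) = -84075/1260 = -84075*1/1260 = -5605/84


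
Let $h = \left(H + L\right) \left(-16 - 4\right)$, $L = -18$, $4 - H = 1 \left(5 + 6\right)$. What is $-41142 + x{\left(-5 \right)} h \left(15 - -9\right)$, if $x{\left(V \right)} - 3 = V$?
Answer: $-65142$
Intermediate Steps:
$H = -7$ ($H = 4 - 1 \left(5 + 6\right) = 4 - 1 \cdot 11 = 4 - 11 = -7$)
$x{\left(V \right)} = 3 + V$
$h = 500$ ($h = \left(-7 - 18\right) \left(-16 - 4\right) = \left(-25\right) \left(-20\right) = 500$)
$-41142 + x{\left(-5 \right)} h \left(15 - -9\right) = -41142 + \left(3 - 5\right) 500 \left(15 - -9\right) = -41142 + \left(-2\right) 500 \left(15 + 9\right) = -41142 - 24000 = -65142$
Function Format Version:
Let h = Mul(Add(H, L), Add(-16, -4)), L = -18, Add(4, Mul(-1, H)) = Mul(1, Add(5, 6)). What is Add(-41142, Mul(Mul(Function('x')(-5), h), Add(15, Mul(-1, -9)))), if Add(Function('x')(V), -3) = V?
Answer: -65142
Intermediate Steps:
H = -7 (H = Add(4, Mul(-1, Mul(1, Add(5, 6)))) = Add(4, Mul(-1, Mul(1, 11))) = Add(4, Mul(-1, 11)) = Add(4, -11) = -7)
Function('x')(V) = Add(3, V)
h = 500 (h = Mul(Add(-7, -18), Add(-16, -4)) = Mul(-25, -20) = 500)
Add(-41142, Mul(Mul(Function('x')(-5), h), Add(15, Mul(-1, -9)))) = Add(-41142, Mul(Mul(Add(3, -5), 500), Add(15, Mul(-1, -9)))) = Add(-41142, Mul(Mul(-2, 500), Add(15, 9))) = Add(-41142, Mul(-1000, 24)) = Add(-41142, -24000) = -65142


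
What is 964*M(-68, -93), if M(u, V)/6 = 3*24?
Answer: 416448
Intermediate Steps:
M(u, V) = 432 (M(u, V) = 6*(3*24) = 6*72 = 432)
964*M(-68, -93) = 964*432 = 416448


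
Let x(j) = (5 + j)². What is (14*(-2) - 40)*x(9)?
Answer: -13328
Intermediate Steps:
(14*(-2) - 40)*x(9) = (14*(-2) - 40)*(5 + 9)² = (-28 - 40)*14² = -68*196 = -13328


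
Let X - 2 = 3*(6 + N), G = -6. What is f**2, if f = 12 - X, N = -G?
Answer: 676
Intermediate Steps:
N = 6 (N = -1*(-6) = 6)
X = 38 (X = 2 + 3*(6 + 6) = 2 + 3*12 = 2 + 36 = 38)
f = -26 (f = 12 - 1*38 = 12 - 38 = -26)
f**2 = (-26)**2 = 676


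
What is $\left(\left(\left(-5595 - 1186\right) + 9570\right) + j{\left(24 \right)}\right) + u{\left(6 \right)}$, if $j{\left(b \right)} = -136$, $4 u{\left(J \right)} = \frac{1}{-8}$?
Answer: $\frac{84895}{32} \approx 2653.0$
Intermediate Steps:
$u{\left(J \right)} = - \frac{1}{32}$ ($u{\left(J \right)} = \frac{1}{4 \left(-8\right)} = \frac{1}{4} \left(- \frac{1}{8}\right) = - \frac{1}{32}$)
$\left(\left(\left(-5595 - 1186\right) + 9570\right) + j{\left(24 \right)}\right) + u{\left(6 \right)} = \left(\left(\left(-5595 - 1186\right) + 9570\right) - 136\right) - \frac{1}{32} = \left(\left(-6781 + 9570\right) - 136\right) - \frac{1}{32} = \left(2789 - 136\right) - \frac{1}{32} = 2653 - \frac{1}{32} = \frac{84895}{32}$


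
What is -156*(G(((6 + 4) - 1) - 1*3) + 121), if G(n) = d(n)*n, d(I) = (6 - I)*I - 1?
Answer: -17940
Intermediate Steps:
d(I) = -1 + I*(6 - I) (d(I) = I*(6 - I) - 1 = -1 + I*(6 - I))
G(n) = n*(-1 - n² + 6*n) (G(n) = (-1 - n² + 6*n)*n = n*(-1 - n² + 6*n))
-156*(G(((6 + 4) - 1) - 1*3) + 121) = -156*((((6 + 4) - 1) - 1*3)*(-1 - (((6 + 4) - 1) - 1*3)² + 6*(((6 + 4) - 1) - 1*3)) + 121) = -156*(((10 - 1) - 3)*(-1 - ((10 - 1) - 3)² + 6*((10 - 1) - 3)) + 121) = -156*((9 - 3)*(-1 - (9 - 3)² + 6*(9 - 3)) + 121) = -156*(6*(-1 - 1*6² + 6*6) + 121) = -156*(6*(-1 - 1*36 + 36) + 121) = -156*(6*(-1 - 36 + 36) + 121) = -156*(6*(-1) + 121) = -156*(-6 + 121) = -156*115 = -17940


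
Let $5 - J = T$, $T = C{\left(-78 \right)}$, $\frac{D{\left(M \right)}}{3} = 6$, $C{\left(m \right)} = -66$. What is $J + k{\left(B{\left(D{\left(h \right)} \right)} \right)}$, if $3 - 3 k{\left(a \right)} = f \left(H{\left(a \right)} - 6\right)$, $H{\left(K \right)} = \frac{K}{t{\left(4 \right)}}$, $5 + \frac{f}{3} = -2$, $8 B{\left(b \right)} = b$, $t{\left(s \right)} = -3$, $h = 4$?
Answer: $\frac{99}{4} \approx 24.75$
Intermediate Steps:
$D{\left(M \right)} = 18$ ($D{\left(M \right)} = 3 \cdot 6 = 18$)
$B{\left(b \right)} = \frac{b}{8}$
$f = -21$ ($f = -15 + 3 \left(-2\right) = -15 - 6 = -21$)
$T = -66$
$J = 71$ ($J = 5 - -66 = 5 + 66 = 71$)
$H{\left(K \right)} = - \frac{K}{3}$ ($H{\left(K \right)} = \frac{K}{-3} = K \left(- \frac{1}{3}\right) = - \frac{K}{3}$)
$k{\left(a \right)} = -41 - \frac{7 a}{3}$ ($k{\left(a \right)} = 1 - \frac{\left(-21\right) \left(- \frac{a}{3} - 6\right)}{3} = 1 - \frac{\left(-21\right) \left(-6 - \frac{a}{3}\right)}{3} = 1 - \frac{126 + 7 a}{3} = 1 - \left(42 + \frac{7 a}{3}\right) = -41 - \frac{7 a}{3}$)
$J + k{\left(B{\left(D{\left(h \right)} \right)} \right)} = 71 - \left(41 + \frac{7 \cdot \frac{1}{8} \cdot 18}{3}\right) = 71 - \frac{185}{4} = \frac{99}{4}$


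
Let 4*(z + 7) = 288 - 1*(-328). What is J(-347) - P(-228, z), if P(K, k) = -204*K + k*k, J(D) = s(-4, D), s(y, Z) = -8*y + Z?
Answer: -68436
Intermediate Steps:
z = 147 (z = -7 + (288 - 1*(-328))/4 = -7 + (288 + 328)/4 = -7 + (1/4)*616 = -7 + 154 = 147)
s(y, Z) = Z - 8*y
J(D) = 32 + D (J(D) = D - 8*(-4) = D + 32 = 32 + D)
P(K, k) = k**2 - 204*K (P(K, k) = -204*K + k**2 = k**2 - 204*K)
J(-347) - P(-228, z) = (32 - 347) - (147**2 - 204*(-228)) = -315 - (21609 + 46512) = -315 - 1*68121 = -315 - 68121 = -68436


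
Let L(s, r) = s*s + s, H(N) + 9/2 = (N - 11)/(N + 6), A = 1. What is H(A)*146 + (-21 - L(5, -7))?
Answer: -6416/7 ≈ -916.57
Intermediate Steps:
H(N) = -9/2 + (-11 + N)/(6 + N) (H(N) = -9/2 + (N - 11)/(N + 6) = -9/2 + (-11 + N)/(6 + N))
L(s, r) = s + s² (L(s, r) = s² + s = s + s²)
H(A)*146 + (-21 - L(5, -7)) = ((-76 - 7*1)/(2*(6 + 1)))*146 + (-21 - 5*(1 + 5)) = ((½)*(-76 - 7)/7)*146 + (-21 - 5*6) = ((½)*(⅐)*(-83))*146 + (-21 - 1*30) = -83/14*146 + (-21 - 30) = -6059/7 - 51 = -6416/7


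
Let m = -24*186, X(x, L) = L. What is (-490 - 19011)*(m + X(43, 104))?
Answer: 85024360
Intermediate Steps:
m = -4464
(-490 - 19011)*(m + X(43, 104)) = (-490 - 19011)*(-4464 + 104) = -19501*(-4360) = 85024360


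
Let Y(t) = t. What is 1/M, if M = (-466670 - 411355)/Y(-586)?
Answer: 586/878025 ≈ 0.00066741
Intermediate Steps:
M = 878025/586 (M = (-466670 - 411355)/(-586) = -878025*(-1/586) = 878025/586 ≈ 1498.3)
1/M = 1/(878025/586) = 586/878025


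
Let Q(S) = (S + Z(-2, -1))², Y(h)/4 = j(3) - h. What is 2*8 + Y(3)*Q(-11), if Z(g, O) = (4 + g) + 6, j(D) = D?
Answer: 16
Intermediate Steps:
Z(g, O) = 10 + g
Y(h) = 12 - 4*h (Y(h) = 4*(3 - h) = 12 - 4*h)
Q(S) = (8 + S)² (Q(S) = (S + (10 - 2))² = (S + 8)² = (8 + S)²)
2*8 + Y(3)*Q(-11) = 2*8 + (12 - 4*3)*(8 - 11)² = 16 + (12 - 12)*(-3)² = 16 + 0*9 = 16 + 0 = 16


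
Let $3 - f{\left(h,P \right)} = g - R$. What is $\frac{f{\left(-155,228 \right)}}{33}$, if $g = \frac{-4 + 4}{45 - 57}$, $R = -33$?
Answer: $- \frac{10}{11} \approx -0.90909$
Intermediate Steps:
$g = 0$ ($g = \frac{0}{-12} = 0 \left(- \frac{1}{12}\right) = 0$)
$f{\left(h,P \right)} = -30$ ($f{\left(h,P \right)} = 3 - \left(0 - -33\right) = 3 - \left(0 + 33\right) = 3 - 33 = -30$)
$\frac{f{\left(-155,228 \right)}}{33} = - \frac{30}{33} = \left(-30\right) \frac{1}{33} = - \frac{10}{11}$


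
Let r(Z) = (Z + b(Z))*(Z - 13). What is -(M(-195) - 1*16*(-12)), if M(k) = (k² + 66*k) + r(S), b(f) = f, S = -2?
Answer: -25407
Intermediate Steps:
r(Z) = 2*Z*(-13 + Z) (r(Z) = (Z + Z)*(Z - 13) = (2*Z)*(-13 + Z) = 2*Z*(-13 + Z))
M(k) = 60 + k² + 66*k (M(k) = (k² + 66*k) + 2*(-2)*(-13 - 2) = (k² + 66*k) + 2*(-2)*(-15) = (k² + 66*k) + 60 = 60 + k² + 66*k)
-(M(-195) - 1*16*(-12)) = -((60 + (-195)² + 66*(-195)) - 1*16*(-12)) = -((60 + 38025 - 12870) - 16*(-12)) = -(25215 - 1*(-192)) = -(25215 + 192) = -1*25407 = -25407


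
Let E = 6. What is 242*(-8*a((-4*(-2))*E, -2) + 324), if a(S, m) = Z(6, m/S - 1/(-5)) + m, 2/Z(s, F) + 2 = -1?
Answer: 250712/3 ≈ 83571.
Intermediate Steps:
Z(s, F) = -⅔ (Z(s, F) = 2/(-2 - 1) = 2/(-3) = 2*(-⅓) = -⅔)
a(S, m) = -⅔ + m
242*(-8*a((-4*(-2))*E, -2) + 324) = 242*(-8*(-⅔ - 2) + 324) = 242*(-8*(-8/3) + 324) = 242*(64/3 + 324) = 242*(1036/3) = 250712/3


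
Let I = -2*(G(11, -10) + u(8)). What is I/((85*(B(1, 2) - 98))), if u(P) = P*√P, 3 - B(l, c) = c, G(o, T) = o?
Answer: 22/8245 + 32*√2/8245 ≈ 0.0081570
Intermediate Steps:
B(l, c) = 3 - c
u(P) = P^(3/2)
I = -22 - 32*√2 (I = -2*(11 + 8^(3/2)) = -2*(11 + 16*√2) = -22 - 32*√2 ≈ -67.255)
I/((85*(B(1, 2) - 98))) = (-22 - 32*√2)/((85*((3 - 1*2) - 98))) = (-22 - 32*√2)/((85*((3 - 2) - 98))) = (-22 - 32*√2)/((85*(1 - 98))) = (-22 - 32*√2)/((85*(-97))) = (-22 - 32*√2)/(-8245) = (-22 - 32*√2)*(-1/8245) = 22/8245 + 32*√2/8245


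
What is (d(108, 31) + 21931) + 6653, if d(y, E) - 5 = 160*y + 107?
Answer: 45976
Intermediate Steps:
d(y, E) = 112 + 160*y (d(y, E) = 5 + (160*y + 107) = 5 + (107 + 160*y) = 112 + 160*y)
(d(108, 31) + 21931) + 6653 = ((112 + 160*108) + 21931) + 6653 = ((112 + 17280) + 21931) + 6653 = (17392 + 21931) + 6653 = 39323 + 6653 = 45976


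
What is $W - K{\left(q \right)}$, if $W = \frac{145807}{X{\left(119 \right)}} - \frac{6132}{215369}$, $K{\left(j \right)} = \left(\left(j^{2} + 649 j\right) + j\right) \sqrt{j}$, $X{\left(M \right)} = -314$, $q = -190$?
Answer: $- \frac{4486319033}{9660838} + 87400 i \sqrt{190} \approx -464.38 + 1.2047 \cdot 10^{6} i$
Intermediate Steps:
$K{\left(j \right)} = \sqrt{j} \left(j^{2} + 650 j\right)$ ($K{\left(j \right)} = \left(j^{2} + 650 j\right) \sqrt{j} = \sqrt{j} \left(j^{2} + 650 j\right)$)
$W = - \frac{4486319033}{9660838}$ ($W = \frac{145807}{-314} - \frac{6132}{215369} = 145807 \left(- \frac{1}{314}\right) - \frac{876}{30767} = - \frac{145807}{314} - \frac{876}{30767} = - \frac{4486319033}{9660838} \approx -464.38$)
$W - K{\left(q \right)} = - \frac{4486319033}{9660838} - \left(-190\right)^{\frac{3}{2}} \left(650 - 190\right) = - \frac{4486319033}{9660838} - - 190 i \sqrt{190} \cdot 460 = - \frac{4486319033}{9660838} - - 87400 i \sqrt{190} = - \frac{4486319033}{9660838} + 87400 i \sqrt{190}$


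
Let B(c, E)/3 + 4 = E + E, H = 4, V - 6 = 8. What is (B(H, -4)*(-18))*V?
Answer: 9072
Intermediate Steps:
V = 14 (V = 6 + 8 = 14)
B(c, E) = -12 + 6*E (B(c, E) = -12 + 3*(E + E) = -12 + 3*(2*E) = -12 + 6*E)
(B(H, -4)*(-18))*V = ((-12 + 6*(-4))*(-18))*14 = ((-12 - 24)*(-18))*14 = -36*(-18)*14 = 648*14 = 9072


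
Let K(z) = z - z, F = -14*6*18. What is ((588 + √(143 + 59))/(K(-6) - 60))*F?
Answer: 74088/5 + 126*√202/5 ≈ 15176.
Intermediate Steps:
F = -1512 (F = -84*18 = -1512)
K(z) = 0
((588 + √(143 + 59))/(K(-6) - 60))*F = ((588 + √(143 + 59))/(0 - 60))*(-1512) = ((588 + √202)/(-60))*(-1512) = ((588 + √202)*(-1/60))*(-1512) = (-49/5 - √202/60)*(-1512) = 74088/5 + 126*√202/5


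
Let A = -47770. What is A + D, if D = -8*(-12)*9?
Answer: -46906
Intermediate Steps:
D = 864 (D = 96*9 = 864)
A + D = -47770 + 864 = -46906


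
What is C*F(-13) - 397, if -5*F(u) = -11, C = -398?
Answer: -6363/5 ≈ -1272.6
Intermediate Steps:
F(u) = 11/5 (F(u) = -1/5*(-11) = 11/5)
C*F(-13) - 397 = -398*11/5 - 397 = -4378/5 - 397 = -6363/5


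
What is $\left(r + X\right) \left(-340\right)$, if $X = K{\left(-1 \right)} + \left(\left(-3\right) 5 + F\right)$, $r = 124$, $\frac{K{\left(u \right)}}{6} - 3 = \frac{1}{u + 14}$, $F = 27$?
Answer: $- \frac{682720}{13} \approx -52517.0$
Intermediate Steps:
$K{\left(u \right)} = 18 + \frac{6}{14 + u}$ ($K{\left(u \right)} = 18 + \frac{6}{u + 14} = 18 + \frac{6}{14 + u}$)
$X = \frac{396}{13}$ ($X = \frac{6 \left(43 + 3 \left(-1\right)\right)}{14 - 1} + \left(\left(-3\right) 5 + 27\right) = \frac{6 \left(43 - 3\right)}{13} + \left(-15 + 27\right) = 6 \cdot \frac{1}{13} \cdot 40 + 12 = \frac{240}{13} + 12 = \frac{396}{13} \approx 30.462$)
$\left(r + X\right) \left(-340\right) = \left(124 + \frac{396}{13}\right) \left(-340\right) = \frac{2008}{13} \left(-340\right) = - \frac{682720}{13}$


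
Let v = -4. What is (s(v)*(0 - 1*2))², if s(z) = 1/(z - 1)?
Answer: 4/25 ≈ 0.16000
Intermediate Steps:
s(z) = 1/(-1 + z)
(s(v)*(0 - 1*2))² = ((0 - 1*2)/(-1 - 4))² = ((0 - 2)/(-5))² = (-⅕*(-2))² = (⅖)² = 4/25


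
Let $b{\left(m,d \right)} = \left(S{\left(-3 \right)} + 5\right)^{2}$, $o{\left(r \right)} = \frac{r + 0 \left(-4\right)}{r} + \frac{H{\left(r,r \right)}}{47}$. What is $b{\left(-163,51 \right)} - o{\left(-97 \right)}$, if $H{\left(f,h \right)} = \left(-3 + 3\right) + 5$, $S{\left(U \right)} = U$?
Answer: $\frac{136}{47} \approx 2.8936$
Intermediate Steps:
$H{\left(f,h \right)} = 5$ ($H{\left(f,h \right)} = 0 + 5 = 5$)
$o{\left(r \right)} = \frac{52}{47}$ ($o{\left(r \right)} = \frac{r + 0 \left(-4\right)}{r} + \frac{5}{47} = \frac{r + 0}{r} + 5 \cdot \frac{1}{47} = \frac{r}{r} + \frac{5}{47} = 1 + \frac{5}{47} = \frac{52}{47}$)
$b{\left(m,d \right)} = 4$ ($b{\left(m,d \right)} = \left(-3 + 5\right)^{2} = 2^{2} = 4$)
$b{\left(-163,51 \right)} - o{\left(-97 \right)} = 4 - \frac{52}{47} = \frac{136}{47}$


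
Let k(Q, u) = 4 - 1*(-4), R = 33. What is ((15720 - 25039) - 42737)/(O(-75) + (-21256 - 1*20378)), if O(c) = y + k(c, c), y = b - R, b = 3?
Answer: 6507/5207 ≈ 1.2497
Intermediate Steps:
k(Q, u) = 8 (k(Q, u) = 4 + 4 = 8)
y = -30 (y = 3 - 1*33 = 3 - 33 = -30)
O(c) = -22 (O(c) = -30 + 8 = -22)
((15720 - 25039) - 42737)/(O(-75) + (-21256 - 1*20378)) = ((15720 - 25039) - 42737)/(-22 + (-21256 - 1*20378)) = (-9319 - 42737)/(-22 + (-21256 - 20378)) = -52056/(-22 - 41634) = -52056/(-41656) = -52056*(-1/41656) = 6507/5207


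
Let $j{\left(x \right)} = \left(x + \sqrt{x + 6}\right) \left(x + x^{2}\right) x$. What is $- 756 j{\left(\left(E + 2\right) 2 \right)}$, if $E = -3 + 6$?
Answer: $-11642400$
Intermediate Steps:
$E = 3$
$j{\left(x \right)} = x \left(x + x^{2}\right) \left(x + \sqrt{6 + x}\right)$ ($j{\left(x \right)} = \left(x + \sqrt{6 + x}\right) \left(x + x^{2}\right) x = \left(x + x^{2}\right) \left(x + \sqrt{6 + x}\right) x = x \left(x + x^{2}\right) \left(x + \sqrt{6 + x}\right)$)
$- 756 j{\left(\left(E + 2\right) 2 \right)} = - 756 \left(\left(3 + 2\right) 2\right)^{2} \left(\left(3 + 2\right) 2 + \left(\left(3 + 2\right) 2\right)^{2} + \sqrt{6 + \left(3 + 2\right) 2} + \left(3 + 2\right) 2 \sqrt{6 + \left(3 + 2\right) 2}\right) = - 756 \left(5 \cdot 2\right)^{2} \left(5 \cdot 2 + \left(5 \cdot 2\right)^{2} + \sqrt{6 + 5 \cdot 2} + 5 \cdot 2 \sqrt{6 + 5 \cdot 2}\right) = - 756 \cdot 10^{2} \left(10 + 10^{2} + \sqrt{6 + 10} + 10 \sqrt{6 + 10}\right) = - 756 \cdot 100 \left(10 + 100 + \sqrt{16} + 10 \sqrt{16}\right) = - 756 \cdot 100 \left(10 + 100 + 4 + 10 \cdot 4\right) = - 756 \cdot 100 \left(10 + 100 + 4 + 40\right) = - 756 \cdot 100 \cdot 154 = \left(-756\right) 15400 = -11642400$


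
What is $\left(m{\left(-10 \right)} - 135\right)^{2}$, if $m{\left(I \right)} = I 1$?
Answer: $21025$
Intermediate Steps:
$m{\left(I \right)} = I$
$\left(m{\left(-10 \right)} - 135\right)^{2} = \left(-10 - 135\right)^{2} = \left(-145\right)^{2} = 21025$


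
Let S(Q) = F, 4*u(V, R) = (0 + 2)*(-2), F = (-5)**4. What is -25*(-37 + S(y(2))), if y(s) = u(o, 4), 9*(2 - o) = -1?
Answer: -14700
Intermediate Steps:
o = 19/9 (o = 2 - 1/9*(-1) = 2 + 1/9 = 19/9 ≈ 2.1111)
F = 625
u(V, R) = -1 (u(V, R) = ((0 + 2)*(-2))/4 = (2*(-2))/4 = (1/4)*(-4) = -1)
y(s) = -1
S(Q) = 625
-25*(-37 + S(y(2))) = -25*(-37 + 625) = -25*588 = -14700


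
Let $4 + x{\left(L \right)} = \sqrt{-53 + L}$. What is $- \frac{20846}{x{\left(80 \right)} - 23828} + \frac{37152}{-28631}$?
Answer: $- \frac{764119049968}{1806820324923} + \frac{20846 \sqrt{3}}{189321399} \approx -0.42272$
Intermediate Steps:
$x{\left(L \right)} = -4 + \sqrt{-53 + L}$
$- \frac{20846}{x{\left(80 \right)} - 23828} + \frac{37152}{-28631} = - \frac{20846}{\left(-4 + \sqrt{-53 + 80}\right) - 23828} + \frac{37152}{-28631} = - \frac{20846}{\left(-4 + \sqrt{27}\right) - 23828} + 37152 \left(- \frac{1}{28631}\right) = - \frac{20846}{\left(-4 + 3 \sqrt{3}\right) - 23828} - \frac{37152}{28631} = - \frac{20846}{-23832 + 3 \sqrt{3}} - \frac{37152}{28631} = - \frac{37152}{28631} - \frac{20846}{-23832 + 3 \sqrt{3}}$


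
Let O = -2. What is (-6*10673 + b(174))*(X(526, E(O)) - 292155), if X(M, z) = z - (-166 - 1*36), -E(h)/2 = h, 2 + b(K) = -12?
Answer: 18699917348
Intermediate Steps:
b(K) = -14 (b(K) = -2 - 12 = -14)
E(h) = -2*h
X(M, z) = 202 + z (X(M, z) = z - (-166 - 36) = z - 1*(-202) = z + 202 = 202 + z)
(-6*10673 + b(174))*(X(526, E(O)) - 292155) = (-6*10673 - 14)*((202 - 2*(-2)) - 292155) = (-64038 - 14)*((202 + 4) - 292155) = -64052*(206 - 292155) = -64052*(-291949) = 18699917348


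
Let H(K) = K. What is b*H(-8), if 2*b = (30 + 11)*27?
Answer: -4428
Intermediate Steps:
b = 1107/2 (b = ((30 + 11)*27)/2 = (41*27)/2 = (½)*1107 = 1107/2 ≈ 553.50)
b*H(-8) = (1107/2)*(-8) = -4428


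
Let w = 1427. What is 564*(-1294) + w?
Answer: -728389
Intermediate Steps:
564*(-1294) + w = 564*(-1294) + 1427 = -729816 + 1427 = -728389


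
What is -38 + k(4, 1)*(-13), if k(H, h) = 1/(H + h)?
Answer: -203/5 ≈ -40.600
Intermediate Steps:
-38 + k(4, 1)*(-13) = -38 - 13/(4 + 1) = -38 - 13/5 = -203/5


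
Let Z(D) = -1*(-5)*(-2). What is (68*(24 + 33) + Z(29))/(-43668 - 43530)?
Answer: -1933/43599 ≈ -0.044336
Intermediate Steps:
Z(D) = -10 (Z(D) = 5*(-2) = -10)
(68*(24 + 33) + Z(29))/(-43668 - 43530) = (68*(24 + 33) - 10)/(-43668 - 43530) = (68*57 - 10)/(-87198) = (3876 - 10)*(-1/87198) = 3866*(-1/87198) = -1933/43599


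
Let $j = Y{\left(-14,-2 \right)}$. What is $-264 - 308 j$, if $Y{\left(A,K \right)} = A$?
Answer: $4048$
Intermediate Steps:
$j = -14$
$-264 - 308 j = -264 - -4312 = -264 + 4312 = 4048$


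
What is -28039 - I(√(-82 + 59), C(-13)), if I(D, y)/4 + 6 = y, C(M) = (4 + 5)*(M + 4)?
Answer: -27691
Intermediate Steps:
C(M) = 36 + 9*M (C(M) = 9*(4 + M) = 36 + 9*M)
I(D, y) = -24 + 4*y
-28039 - I(√(-82 + 59), C(-13)) = -28039 - (-24 + 4*(36 + 9*(-13))) = -28039 - (-24 + 4*(36 - 117)) = -28039 - (-24 + 4*(-81)) = -28039 - (-24 - 324) = -28039 - 1*(-348) = -28039 + 348 = -27691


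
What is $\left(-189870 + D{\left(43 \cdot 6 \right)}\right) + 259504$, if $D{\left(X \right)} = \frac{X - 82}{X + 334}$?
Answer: $\frac{2576469}{37} \approx 69634.0$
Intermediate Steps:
$D{\left(X \right)} = \frac{-82 + X}{334 + X}$
$\left(-189870 + D{\left(43 \cdot 6 \right)}\right) + 259504 = \left(-189870 + \frac{-82 + 43 \cdot 6}{334 + 43 \cdot 6}\right) + 259504 = \left(-189870 + \frac{-82 + 258}{334 + 258}\right) + 259504 = \left(-189870 + \frac{1}{592} \cdot 176\right) + 259504 = \left(-189870 + \frac{11}{37}\right) + 259504 = - \frac{7025179}{37} + 259504 = \frac{2576469}{37}$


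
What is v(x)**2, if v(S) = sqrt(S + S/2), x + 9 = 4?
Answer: -15/2 ≈ -7.5000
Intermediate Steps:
x = -5 (x = -9 + 4 = -5)
v(S) = sqrt(6)*sqrt(S)/2 (v(S) = sqrt(S + S*(1/2)) = sqrt(S + S/2) = sqrt(3*S/2) = sqrt(6)*sqrt(S)/2)
v(x)**2 = (sqrt(6)*sqrt(-5)/2)**2 = (sqrt(6)*(I*sqrt(5))/2)**2 = (I*sqrt(30)/2)**2 = -15/2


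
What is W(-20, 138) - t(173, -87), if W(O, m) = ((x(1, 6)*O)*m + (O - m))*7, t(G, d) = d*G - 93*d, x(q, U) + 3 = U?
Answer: -52106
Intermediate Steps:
x(q, U) = -3 + U
t(G, d) = -93*d + G*d (t(G, d) = G*d - 93*d = -93*d + G*d)
W(O, m) = -7*m + 7*O + 21*O*m (W(O, m) = (((-3 + 6)*O)*m + (O - m))*7 = ((3*O)*m + (O - m))*7 = (3*O*m + (O - m))*7 = (O - m + 3*O*m)*7 = -7*m + 7*O + 21*O*m)
W(-20, 138) - t(173, -87) = (-7*138 + 7*(-20) + 21*(-20)*138) - (-87)*(-93 + 173) = (-966 - 140 - 57960) - (-87)*80 = -59066 - 1*(-6960) = -59066 + 6960 = -52106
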